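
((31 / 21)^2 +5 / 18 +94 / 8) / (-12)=-25061 / 21168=-1.18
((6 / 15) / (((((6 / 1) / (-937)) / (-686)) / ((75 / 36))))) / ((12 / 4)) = 1606955 / 54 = 29758.43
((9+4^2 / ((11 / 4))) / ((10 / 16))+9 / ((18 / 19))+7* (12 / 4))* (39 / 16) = 132.13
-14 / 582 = -7 / 291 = -0.02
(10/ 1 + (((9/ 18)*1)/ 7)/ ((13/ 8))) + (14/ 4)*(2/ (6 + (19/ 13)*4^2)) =357429/ 34762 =10.28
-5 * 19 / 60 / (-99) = 19 / 1188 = 0.02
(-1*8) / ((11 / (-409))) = 3272 / 11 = 297.45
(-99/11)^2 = 81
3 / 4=0.75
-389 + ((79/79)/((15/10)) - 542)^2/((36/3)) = 648841/27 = 24031.15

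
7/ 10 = 0.70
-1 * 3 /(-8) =0.38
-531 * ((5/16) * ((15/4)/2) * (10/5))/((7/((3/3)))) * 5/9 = -22125/448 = -49.39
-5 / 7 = -0.71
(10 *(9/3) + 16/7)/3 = 226/21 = 10.76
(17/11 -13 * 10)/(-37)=1413/407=3.47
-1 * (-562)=562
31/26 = 1.19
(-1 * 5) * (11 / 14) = -55 / 14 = -3.93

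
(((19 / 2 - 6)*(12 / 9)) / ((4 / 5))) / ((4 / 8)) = 35 / 3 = 11.67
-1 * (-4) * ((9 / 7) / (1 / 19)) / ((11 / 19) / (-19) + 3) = 61731 / 1876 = 32.91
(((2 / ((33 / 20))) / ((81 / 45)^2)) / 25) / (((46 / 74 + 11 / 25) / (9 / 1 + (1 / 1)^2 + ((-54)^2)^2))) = 14300611000 / 119313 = 119857.95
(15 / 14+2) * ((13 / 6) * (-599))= -334841 / 84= -3986.20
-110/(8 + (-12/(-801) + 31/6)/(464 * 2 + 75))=-13.74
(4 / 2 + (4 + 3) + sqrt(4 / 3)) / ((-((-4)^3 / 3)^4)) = -0.00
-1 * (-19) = 19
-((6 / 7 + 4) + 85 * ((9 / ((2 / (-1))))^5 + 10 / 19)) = 667337873 / 4256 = 156799.31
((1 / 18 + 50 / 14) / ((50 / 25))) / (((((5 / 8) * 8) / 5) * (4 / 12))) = 457 / 84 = 5.44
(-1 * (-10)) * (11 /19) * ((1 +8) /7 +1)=1760 /133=13.23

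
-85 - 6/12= -171/2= -85.50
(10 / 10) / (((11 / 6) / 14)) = 84 / 11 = 7.64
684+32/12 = 2060/3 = 686.67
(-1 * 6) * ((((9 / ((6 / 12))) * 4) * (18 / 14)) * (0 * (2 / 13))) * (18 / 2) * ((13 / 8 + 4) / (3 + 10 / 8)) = 0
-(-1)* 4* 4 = 16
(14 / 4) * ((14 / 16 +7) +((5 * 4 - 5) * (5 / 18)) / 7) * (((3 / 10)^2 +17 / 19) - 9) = -21670867 / 91200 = -237.62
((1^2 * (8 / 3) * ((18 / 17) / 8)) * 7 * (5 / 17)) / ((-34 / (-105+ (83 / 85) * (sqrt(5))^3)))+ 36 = 187893 / 4913 - 8715 * sqrt(5) / 83521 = 38.01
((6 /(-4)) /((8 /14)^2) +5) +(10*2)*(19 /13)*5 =60969 /416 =146.56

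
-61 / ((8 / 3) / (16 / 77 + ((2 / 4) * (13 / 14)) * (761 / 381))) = -8125627 / 312928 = -25.97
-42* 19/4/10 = -399/20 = -19.95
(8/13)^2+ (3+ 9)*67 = 135940/169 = 804.38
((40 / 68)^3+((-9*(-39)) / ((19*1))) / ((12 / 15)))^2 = 75660683839225 / 139418598544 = 542.69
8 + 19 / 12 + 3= 151 / 12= 12.58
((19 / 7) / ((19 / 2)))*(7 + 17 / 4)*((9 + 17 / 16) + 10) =14445 / 224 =64.49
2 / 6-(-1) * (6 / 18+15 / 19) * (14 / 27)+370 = 570839 / 1539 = 370.92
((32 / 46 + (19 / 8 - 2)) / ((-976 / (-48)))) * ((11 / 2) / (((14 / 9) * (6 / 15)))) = 292545 / 628544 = 0.47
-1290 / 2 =-645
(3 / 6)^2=1 / 4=0.25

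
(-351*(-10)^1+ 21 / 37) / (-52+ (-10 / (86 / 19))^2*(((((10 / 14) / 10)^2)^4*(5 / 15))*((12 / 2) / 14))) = -827021961240030976 / 12250196344714889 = -67.51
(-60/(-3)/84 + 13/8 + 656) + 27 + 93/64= 922409/1344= 686.32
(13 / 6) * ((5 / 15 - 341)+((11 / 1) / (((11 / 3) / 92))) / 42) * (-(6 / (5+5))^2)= 45604 / 175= 260.59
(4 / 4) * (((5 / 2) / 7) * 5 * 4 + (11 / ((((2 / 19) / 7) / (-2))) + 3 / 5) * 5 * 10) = -511790 / 7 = -73112.86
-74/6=-37/3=-12.33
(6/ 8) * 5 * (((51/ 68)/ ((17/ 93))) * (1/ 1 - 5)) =-4185/ 68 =-61.54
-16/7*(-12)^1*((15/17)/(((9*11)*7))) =320/9163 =0.03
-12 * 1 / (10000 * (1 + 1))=-3 / 5000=-0.00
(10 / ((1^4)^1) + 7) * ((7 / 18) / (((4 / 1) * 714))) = 1 / 432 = 0.00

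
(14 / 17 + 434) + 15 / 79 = 584223 / 1343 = 435.01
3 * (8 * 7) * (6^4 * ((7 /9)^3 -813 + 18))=-518973952 /3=-172991317.33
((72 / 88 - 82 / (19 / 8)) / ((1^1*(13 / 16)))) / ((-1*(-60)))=-5636 / 8151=-0.69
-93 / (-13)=93 / 13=7.15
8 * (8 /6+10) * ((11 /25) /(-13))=-2992 /975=-3.07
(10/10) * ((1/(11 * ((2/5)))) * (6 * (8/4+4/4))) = 4.09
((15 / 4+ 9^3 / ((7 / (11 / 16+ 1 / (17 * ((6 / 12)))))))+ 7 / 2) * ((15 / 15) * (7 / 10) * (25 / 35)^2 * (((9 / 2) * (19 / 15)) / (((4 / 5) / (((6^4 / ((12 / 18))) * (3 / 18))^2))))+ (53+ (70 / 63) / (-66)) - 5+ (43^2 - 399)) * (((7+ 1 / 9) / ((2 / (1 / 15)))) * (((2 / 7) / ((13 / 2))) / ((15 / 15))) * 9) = 154991104344256 / 67540473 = 2294788.55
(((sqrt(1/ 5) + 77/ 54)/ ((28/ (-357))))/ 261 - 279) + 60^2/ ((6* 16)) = -4539577/ 18792 - 17* sqrt(5)/ 1740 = -241.59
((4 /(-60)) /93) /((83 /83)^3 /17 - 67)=17 /1587510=0.00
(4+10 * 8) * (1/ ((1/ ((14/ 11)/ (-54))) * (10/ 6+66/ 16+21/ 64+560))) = -12544/ 3586935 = -0.00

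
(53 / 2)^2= 2809 / 4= 702.25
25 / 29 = 0.86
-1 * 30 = -30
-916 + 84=-832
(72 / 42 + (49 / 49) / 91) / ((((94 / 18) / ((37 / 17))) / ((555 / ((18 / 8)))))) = 12895980 / 72709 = 177.36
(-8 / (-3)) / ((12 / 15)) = 3.33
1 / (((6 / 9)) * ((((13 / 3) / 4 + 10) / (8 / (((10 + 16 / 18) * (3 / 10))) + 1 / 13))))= 28962 / 84721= 0.34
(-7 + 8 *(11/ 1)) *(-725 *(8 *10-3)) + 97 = -4521728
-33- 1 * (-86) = 53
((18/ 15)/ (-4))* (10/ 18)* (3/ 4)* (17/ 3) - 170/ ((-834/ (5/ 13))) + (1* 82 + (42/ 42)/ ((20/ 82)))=18533329/ 216840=85.47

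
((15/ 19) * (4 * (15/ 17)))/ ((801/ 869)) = 86900/ 28747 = 3.02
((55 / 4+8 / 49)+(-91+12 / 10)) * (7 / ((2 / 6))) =-223107 / 140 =-1593.62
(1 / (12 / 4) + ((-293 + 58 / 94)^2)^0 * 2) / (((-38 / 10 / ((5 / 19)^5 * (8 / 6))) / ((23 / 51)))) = -10062500 / 21594059379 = -0.00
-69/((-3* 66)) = 23/66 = 0.35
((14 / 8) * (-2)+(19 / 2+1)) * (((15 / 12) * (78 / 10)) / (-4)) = -273 / 16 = -17.06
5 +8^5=32773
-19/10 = -1.90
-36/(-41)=36/41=0.88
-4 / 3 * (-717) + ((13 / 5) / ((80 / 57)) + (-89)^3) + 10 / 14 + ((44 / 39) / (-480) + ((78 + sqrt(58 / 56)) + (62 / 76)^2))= -83249505280751 / 118263600 + sqrt(203) / 14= -703930.75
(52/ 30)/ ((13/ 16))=32/ 15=2.13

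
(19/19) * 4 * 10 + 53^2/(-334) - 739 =-236275/334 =-707.41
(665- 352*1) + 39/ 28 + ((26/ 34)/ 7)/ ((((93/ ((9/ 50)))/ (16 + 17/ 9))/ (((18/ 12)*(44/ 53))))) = 6147006917/ 19551700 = 314.40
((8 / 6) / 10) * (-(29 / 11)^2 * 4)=-6728 / 1815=-3.71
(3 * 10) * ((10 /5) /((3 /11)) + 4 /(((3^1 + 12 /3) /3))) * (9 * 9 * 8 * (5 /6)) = 1026000 /7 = 146571.43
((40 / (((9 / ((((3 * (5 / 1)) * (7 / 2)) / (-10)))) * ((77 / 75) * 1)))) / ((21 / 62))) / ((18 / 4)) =-31000 / 2079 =-14.91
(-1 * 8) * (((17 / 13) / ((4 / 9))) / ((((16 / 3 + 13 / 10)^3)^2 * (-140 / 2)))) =22307400000 / 5651449494490891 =0.00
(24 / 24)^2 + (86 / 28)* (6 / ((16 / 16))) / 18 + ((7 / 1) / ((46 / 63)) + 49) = 29275 / 483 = 60.61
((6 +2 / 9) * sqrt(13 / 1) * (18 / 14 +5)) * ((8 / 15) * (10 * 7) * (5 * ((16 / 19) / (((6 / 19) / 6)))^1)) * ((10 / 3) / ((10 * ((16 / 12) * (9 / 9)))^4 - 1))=31539200 * sqrt(13) / 2559919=44.42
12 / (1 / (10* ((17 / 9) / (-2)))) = -340 / 3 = -113.33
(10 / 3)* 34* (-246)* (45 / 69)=-418200 / 23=-18182.61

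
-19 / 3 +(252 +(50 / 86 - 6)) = 30992 / 129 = 240.25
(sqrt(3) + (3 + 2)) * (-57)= -383.73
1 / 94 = 0.01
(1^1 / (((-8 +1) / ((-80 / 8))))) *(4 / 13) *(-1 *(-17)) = 680 / 91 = 7.47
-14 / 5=-2.80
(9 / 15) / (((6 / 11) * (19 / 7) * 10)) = 77 / 1900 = 0.04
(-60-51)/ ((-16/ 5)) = 555/ 16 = 34.69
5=5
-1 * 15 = -15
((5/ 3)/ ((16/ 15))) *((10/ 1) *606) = 37875/ 4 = 9468.75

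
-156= -156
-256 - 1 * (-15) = -241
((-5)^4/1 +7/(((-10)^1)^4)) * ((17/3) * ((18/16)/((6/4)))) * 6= 318750357/20000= 15937.52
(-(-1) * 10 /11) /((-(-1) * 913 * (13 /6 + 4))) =60 /371591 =0.00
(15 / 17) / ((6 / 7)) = 35 / 34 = 1.03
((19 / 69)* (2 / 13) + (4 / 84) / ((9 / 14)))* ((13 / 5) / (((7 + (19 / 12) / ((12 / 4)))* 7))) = 752 / 130893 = 0.01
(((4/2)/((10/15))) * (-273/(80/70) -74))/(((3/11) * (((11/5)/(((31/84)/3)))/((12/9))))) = -387965/1512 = -256.59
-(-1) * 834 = 834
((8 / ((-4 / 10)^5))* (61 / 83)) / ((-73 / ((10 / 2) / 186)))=0.21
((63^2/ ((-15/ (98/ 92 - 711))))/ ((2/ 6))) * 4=259231266/ 115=2254184.92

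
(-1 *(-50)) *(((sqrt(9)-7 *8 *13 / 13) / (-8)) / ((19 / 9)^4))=8693325 / 521284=16.68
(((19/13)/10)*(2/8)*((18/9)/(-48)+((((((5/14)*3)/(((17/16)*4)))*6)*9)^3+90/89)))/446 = 13277717051807/64215073292160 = 0.21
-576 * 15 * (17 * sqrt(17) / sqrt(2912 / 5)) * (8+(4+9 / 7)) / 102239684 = -426870 * sqrt(15470) / 16281669677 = -0.00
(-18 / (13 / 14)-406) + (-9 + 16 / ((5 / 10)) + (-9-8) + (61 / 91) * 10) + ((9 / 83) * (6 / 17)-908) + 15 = -167645873 / 128401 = -1305.64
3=3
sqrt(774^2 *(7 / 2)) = 387 *sqrt(14) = 1448.02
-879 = -879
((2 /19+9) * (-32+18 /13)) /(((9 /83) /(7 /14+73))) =-140014609 /741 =-188953.59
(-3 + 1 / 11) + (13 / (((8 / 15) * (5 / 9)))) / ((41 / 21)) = 70585 / 3608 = 19.56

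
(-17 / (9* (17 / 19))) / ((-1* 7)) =19 / 63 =0.30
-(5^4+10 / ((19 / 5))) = -11925 / 19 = -627.63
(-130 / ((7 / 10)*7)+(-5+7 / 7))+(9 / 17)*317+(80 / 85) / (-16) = 114316 / 833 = 137.23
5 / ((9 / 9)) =5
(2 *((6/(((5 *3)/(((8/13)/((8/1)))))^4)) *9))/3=4/160655625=0.00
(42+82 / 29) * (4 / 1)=5200 / 29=179.31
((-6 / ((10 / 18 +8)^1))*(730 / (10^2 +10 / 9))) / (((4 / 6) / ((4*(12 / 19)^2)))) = -30652992 / 2529527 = -12.12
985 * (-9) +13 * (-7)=-8956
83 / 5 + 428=2223 / 5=444.60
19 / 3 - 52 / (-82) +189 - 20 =175.97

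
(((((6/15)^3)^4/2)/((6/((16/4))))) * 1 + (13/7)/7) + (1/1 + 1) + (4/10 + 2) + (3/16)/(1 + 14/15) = 79303364611031/16652343750000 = 4.76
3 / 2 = 1.50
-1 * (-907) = 907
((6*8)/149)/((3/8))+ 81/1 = 12197/149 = 81.86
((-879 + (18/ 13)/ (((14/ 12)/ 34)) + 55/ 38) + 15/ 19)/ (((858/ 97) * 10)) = -280554167/ 29669640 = -9.46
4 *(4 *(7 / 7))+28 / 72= 295 / 18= 16.39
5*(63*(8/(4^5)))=315/128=2.46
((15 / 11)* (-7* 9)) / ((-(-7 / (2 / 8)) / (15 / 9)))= -225 / 44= -5.11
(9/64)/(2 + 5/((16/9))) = 9/308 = 0.03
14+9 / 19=275 / 19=14.47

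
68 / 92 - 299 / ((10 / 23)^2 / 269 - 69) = 1145521350 / 225829387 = 5.07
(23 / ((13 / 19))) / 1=437 / 13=33.62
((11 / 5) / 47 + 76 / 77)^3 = 6546549239243 / 5924828207375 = 1.10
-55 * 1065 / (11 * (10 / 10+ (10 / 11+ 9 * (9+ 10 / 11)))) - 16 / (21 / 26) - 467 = -545.27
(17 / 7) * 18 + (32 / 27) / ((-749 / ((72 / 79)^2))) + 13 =56.71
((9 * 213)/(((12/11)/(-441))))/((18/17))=-5855157/8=-731894.62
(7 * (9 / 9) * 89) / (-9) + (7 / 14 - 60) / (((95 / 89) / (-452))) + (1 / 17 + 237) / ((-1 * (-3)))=366358003 / 14535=25205.23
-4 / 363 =-0.01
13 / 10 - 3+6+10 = 143 / 10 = 14.30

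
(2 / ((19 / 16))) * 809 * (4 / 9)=103552 / 171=605.57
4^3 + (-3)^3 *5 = -71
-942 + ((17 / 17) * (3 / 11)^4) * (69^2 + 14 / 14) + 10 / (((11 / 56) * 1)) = -12660740 / 14641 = -864.75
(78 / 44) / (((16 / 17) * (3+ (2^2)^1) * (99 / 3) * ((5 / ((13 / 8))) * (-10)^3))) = -2873 / 1084160000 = -0.00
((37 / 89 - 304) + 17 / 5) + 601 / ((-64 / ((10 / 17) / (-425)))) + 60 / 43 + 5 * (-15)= -66143566821 / 176960480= -373.78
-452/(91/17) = -7684/91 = -84.44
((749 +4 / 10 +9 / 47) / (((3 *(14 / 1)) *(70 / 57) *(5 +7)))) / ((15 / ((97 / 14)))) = 54108637 / 96726000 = 0.56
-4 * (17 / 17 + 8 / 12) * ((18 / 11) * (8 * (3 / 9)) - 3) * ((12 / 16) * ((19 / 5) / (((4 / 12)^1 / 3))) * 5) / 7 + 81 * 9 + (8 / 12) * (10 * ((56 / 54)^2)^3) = 51077330680996 / 89494132959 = 570.73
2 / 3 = 0.67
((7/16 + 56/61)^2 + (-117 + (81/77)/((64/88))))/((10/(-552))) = 52320120021/8335040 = 6277.13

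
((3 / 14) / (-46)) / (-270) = 1 / 57960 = 0.00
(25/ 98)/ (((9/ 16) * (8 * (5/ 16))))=80/ 441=0.18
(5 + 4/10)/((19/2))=54/95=0.57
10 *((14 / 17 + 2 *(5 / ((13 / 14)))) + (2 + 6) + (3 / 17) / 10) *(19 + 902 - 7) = 39611846 / 221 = 179239.12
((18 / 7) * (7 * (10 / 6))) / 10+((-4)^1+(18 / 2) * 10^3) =8999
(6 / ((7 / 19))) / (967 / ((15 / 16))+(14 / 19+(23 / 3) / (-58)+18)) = 209380 / 13500417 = 0.02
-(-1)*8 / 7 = 8 / 7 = 1.14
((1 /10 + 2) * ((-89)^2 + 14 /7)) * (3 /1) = 499149 /10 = 49914.90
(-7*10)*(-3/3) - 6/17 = 1184/17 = 69.65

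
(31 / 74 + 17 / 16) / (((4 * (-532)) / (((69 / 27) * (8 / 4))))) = -20171 / 5668992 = -0.00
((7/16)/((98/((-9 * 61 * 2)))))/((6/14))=-183/16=-11.44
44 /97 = 0.45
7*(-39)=-273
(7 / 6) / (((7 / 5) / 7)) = 5.83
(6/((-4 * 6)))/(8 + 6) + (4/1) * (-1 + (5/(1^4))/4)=55/56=0.98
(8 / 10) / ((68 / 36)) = 36 / 85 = 0.42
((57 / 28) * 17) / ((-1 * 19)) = -51 / 28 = -1.82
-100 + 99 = -1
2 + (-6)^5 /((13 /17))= -132166 /13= -10166.62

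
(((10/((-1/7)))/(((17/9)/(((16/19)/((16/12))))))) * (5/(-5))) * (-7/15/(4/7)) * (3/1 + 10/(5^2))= -6174/95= -64.99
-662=-662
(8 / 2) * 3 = 12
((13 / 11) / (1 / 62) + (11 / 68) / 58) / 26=3178985 / 1127984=2.82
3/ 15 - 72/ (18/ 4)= -79/ 5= -15.80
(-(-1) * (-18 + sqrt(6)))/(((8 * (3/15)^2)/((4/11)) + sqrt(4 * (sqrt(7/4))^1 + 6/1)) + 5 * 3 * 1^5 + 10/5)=-(18 - sqrt(6))/(sqrt(2 * sqrt(7) + 6) + 447/25)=-0.73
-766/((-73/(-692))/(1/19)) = -382.17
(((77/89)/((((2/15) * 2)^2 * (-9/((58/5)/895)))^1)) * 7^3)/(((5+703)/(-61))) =46721059/90233184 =0.52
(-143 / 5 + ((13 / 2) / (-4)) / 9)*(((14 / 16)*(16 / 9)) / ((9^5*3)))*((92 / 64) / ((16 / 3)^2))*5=-1668121 / 26121388032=-0.00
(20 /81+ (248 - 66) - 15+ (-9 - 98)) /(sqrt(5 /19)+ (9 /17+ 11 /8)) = 3265969280 /95746779 - 90260480 * sqrt(95) /95746779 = 24.92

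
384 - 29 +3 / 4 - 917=-2245 / 4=-561.25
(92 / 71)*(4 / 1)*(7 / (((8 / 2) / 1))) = 644 / 71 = 9.07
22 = 22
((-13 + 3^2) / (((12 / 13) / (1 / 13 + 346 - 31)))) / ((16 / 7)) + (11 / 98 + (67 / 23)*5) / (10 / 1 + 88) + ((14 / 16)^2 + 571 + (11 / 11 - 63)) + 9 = -831450971 / 10602816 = -78.42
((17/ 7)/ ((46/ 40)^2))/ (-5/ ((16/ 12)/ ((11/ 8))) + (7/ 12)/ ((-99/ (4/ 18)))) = -0.36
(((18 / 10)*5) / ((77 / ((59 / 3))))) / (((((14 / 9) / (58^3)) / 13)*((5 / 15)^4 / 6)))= 981859581144 / 539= 1821631875.96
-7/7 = -1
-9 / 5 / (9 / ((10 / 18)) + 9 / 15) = -3 / 28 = -0.11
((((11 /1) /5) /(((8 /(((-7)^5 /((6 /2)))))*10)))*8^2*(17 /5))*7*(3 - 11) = 704011616 /375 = 1877364.31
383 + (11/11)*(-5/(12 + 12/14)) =6887/18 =382.61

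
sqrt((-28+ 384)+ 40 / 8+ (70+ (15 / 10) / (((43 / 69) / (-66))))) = sqrt(503186) / 43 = 16.50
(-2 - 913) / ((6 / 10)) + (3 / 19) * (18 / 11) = -318671 / 209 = -1524.74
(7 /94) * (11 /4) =77 /376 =0.20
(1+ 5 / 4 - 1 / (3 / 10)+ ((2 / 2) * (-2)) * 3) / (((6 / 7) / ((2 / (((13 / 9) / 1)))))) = -595 / 52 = -11.44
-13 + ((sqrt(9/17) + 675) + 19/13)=664.19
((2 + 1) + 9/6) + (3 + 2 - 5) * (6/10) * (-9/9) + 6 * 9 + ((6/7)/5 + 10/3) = 13021/210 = 62.00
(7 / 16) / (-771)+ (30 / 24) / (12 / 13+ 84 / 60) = 1001243 / 1862736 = 0.54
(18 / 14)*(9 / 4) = 81 / 28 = 2.89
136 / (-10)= -68 / 5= -13.60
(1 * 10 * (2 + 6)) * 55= 4400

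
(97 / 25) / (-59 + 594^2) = 97 / 8819425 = 0.00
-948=-948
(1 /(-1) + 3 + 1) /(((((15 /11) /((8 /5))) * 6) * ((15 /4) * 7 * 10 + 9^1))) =88 /40725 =0.00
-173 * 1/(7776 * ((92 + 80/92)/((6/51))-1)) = -3979/141002208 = -0.00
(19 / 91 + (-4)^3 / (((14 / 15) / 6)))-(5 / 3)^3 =-1021742 / 2457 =-415.85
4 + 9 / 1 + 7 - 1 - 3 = 16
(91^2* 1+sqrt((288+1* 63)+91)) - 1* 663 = sqrt(442)+7618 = 7639.02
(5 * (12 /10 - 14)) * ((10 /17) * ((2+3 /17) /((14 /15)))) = -177600 /2023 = -87.79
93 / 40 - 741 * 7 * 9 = -1867227 / 40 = -46680.68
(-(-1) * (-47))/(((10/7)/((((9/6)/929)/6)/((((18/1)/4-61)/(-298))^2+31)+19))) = -64021070850751/102417279850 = -625.10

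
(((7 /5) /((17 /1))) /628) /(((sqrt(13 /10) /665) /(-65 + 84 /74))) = -129409*sqrt(130) /302068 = -4.88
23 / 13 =1.77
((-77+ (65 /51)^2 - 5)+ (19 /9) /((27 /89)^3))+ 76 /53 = -9035003348 /2713360599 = -3.33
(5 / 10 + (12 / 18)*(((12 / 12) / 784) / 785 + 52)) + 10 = 45.17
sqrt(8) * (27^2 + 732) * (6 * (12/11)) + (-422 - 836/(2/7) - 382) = 23317.99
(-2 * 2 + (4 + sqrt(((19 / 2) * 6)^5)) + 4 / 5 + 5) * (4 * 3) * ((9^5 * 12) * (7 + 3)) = 493177248 + 276264289440 * sqrt(57) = 2086242822897.72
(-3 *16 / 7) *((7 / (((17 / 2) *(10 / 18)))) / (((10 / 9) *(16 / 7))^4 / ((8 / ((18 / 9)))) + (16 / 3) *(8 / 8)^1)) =-0.65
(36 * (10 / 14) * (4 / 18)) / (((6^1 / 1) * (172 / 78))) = 130 / 301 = 0.43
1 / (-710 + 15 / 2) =-2 / 1405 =-0.00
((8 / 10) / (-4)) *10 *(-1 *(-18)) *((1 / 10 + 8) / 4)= -729 / 10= -72.90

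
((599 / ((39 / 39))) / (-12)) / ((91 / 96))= -4792 / 91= -52.66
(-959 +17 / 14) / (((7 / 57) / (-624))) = 238465656 / 49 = 4866646.04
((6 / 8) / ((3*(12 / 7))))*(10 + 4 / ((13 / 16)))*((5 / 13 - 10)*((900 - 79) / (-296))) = 69682375 / 1200576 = 58.04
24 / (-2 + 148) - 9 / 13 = -501 / 949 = -0.53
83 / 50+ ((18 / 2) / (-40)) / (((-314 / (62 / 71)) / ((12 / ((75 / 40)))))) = 927433 / 557350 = 1.66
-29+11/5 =-134/5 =-26.80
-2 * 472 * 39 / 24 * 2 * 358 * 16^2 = -281176064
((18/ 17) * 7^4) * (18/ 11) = 777924/ 187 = 4160.02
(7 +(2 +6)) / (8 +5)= 15 / 13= 1.15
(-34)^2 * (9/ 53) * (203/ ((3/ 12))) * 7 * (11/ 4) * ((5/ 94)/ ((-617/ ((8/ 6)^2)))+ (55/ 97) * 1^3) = 259307699997500/ 149083859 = 1739341.21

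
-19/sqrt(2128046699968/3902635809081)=-37534671*sqrt(7)/3859576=-25.73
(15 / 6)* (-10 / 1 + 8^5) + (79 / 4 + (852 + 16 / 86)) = 14235913 / 172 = 82766.94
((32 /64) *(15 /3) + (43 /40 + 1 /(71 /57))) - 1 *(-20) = 69233 /2840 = 24.38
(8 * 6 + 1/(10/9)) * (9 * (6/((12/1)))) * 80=17604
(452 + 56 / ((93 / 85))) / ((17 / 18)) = 280776 / 527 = 532.78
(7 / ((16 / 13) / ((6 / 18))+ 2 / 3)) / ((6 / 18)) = 819 / 170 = 4.82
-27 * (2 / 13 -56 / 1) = 19602 / 13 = 1507.85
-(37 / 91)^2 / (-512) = 1369 / 4239872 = 0.00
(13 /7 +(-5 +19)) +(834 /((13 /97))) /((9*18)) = 133342 /2457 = 54.27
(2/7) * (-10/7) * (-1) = 20/49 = 0.41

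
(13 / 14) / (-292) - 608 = -2485517 / 4088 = -608.00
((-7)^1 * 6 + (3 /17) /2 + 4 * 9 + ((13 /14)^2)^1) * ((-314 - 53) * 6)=18524325 /1666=11119.04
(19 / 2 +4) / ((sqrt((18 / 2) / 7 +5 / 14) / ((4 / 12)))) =9 * sqrt(322) / 46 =3.51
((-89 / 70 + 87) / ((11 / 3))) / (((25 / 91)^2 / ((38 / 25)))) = 404653431 / 859375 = 470.87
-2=-2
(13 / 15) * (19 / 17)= 247 / 255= 0.97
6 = 6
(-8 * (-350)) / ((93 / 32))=89600 / 93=963.44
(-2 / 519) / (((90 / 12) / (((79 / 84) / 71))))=-79 / 11607435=-0.00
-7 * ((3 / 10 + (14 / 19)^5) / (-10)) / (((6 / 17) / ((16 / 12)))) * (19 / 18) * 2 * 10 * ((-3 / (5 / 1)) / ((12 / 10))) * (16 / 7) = -33.00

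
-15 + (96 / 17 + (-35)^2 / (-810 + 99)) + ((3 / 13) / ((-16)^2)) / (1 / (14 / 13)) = -2895708541 / 261465984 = -11.07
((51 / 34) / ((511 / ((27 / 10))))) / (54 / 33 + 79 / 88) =0.00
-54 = -54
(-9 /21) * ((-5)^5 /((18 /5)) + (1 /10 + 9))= 38653 /105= 368.12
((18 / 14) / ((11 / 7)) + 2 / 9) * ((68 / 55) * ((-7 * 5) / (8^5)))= -12257 / 8921088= -0.00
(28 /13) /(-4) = -7 /13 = -0.54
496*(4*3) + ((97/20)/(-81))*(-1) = 5952.06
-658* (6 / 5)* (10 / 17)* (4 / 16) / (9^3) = -658 / 4131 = -0.16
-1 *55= -55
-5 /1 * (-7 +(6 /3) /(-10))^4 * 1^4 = -1679616 /125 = -13436.93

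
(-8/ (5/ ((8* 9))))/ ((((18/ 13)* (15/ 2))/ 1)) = -832/ 75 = -11.09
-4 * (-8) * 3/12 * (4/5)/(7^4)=0.00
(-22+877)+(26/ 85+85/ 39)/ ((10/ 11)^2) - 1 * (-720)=523109419/ 331500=1578.01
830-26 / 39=2488 / 3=829.33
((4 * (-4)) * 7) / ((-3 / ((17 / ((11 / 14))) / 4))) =6664 / 33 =201.94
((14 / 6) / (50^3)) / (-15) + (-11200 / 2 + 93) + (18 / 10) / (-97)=-3004767000679 / 545625000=-5507.02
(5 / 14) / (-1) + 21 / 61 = -11 / 854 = -0.01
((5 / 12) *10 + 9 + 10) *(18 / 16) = 417 / 16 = 26.06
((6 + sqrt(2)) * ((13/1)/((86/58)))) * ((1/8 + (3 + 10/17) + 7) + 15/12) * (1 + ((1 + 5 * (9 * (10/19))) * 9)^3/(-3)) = -11532271265758659/5013929 - 3844090421919553 * sqrt(2)/10027858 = -2842173008.55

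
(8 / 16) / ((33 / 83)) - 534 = -35161 / 66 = -532.74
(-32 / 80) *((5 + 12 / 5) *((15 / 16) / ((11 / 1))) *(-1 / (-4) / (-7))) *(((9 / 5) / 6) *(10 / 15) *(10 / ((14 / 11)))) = 111 / 7840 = 0.01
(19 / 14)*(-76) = -722 / 7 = -103.14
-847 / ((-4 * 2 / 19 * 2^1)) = 16093 / 16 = 1005.81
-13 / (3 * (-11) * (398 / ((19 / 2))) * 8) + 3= 630679 / 210144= 3.00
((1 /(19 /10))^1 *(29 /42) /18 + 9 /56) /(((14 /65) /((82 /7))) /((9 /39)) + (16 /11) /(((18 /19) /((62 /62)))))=11719235 /104624184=0.11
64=64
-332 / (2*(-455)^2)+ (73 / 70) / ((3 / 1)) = 430799 / 1242150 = 0.35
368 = 368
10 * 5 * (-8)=-400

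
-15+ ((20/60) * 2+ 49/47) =-1874/141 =-13.29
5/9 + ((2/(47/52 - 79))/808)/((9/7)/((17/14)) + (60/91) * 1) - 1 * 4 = -11265542359/3270623814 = -3.44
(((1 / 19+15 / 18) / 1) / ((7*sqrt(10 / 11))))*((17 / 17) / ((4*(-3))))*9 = -0.10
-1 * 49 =-49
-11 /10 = -1.10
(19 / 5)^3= 6859 / 125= 54.87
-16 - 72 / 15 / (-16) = -157 / 10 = -15.70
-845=-845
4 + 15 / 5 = 7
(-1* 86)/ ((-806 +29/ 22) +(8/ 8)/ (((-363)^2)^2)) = 2986447930092/ 27943492445251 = 0.11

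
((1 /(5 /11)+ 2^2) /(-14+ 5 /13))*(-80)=6448 /177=36.43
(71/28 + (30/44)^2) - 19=-16.00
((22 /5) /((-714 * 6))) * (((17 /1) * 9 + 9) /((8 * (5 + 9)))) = -99 /66640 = -0.00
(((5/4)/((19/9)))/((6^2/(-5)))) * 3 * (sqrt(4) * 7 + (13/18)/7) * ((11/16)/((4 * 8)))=-488675/6537216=-0.07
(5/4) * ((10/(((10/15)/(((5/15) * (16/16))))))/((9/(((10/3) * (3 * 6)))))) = 125/3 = 41.67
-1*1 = -1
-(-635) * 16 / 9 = 10160 / 9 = 1128.89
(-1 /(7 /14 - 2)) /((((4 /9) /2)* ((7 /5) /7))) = 15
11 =11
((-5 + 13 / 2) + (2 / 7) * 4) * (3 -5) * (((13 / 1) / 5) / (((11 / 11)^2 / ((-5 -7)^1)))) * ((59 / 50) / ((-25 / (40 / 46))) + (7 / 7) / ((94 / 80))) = 631768488 / 4729375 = 133.58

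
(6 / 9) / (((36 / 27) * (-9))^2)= 1 / 216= 0.00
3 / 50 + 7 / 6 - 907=-905.77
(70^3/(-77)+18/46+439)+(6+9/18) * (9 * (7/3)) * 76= 1608788/253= 6358.85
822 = 822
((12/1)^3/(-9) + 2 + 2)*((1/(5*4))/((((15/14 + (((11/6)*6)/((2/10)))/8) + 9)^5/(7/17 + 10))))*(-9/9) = 4581537644544/65425942533278665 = 0.00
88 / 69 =1.28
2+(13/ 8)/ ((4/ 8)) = 21/ 4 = 5.25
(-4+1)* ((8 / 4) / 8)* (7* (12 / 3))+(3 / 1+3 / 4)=-69 / 4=-17.25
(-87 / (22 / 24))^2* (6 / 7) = 6539616 / 847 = 7720.92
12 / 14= 6 / 7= 0.86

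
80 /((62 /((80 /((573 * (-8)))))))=-400 /17763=-0.02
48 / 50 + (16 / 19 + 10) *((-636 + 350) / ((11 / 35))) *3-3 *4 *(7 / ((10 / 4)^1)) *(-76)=-12846084 / 475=-27044.39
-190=-190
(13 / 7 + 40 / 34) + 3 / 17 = 382 / 119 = 3.21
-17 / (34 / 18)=-9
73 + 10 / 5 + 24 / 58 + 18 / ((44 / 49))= 95.46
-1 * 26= -26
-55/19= -2.89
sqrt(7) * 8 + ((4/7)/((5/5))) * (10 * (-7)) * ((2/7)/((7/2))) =-160/49 + 8 * sqrt(7) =17.90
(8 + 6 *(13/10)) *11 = 869/5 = 173.80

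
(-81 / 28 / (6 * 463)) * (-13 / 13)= 27 / 25928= 0.00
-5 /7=-0.71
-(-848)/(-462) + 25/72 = -8251/5544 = -1.49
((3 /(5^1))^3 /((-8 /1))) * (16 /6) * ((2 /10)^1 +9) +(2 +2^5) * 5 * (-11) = -1169164 /625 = -1870.66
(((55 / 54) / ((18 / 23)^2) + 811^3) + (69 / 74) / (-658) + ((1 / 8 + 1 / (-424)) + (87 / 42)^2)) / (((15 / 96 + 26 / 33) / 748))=422603340195.28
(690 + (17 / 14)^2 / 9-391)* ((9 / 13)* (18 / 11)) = 338.91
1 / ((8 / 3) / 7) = 21 / 8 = 2.62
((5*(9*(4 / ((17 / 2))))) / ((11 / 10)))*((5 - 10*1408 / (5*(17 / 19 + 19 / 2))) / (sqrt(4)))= -37811880 / 14773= -2559.53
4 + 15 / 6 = 13 / 2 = 6.50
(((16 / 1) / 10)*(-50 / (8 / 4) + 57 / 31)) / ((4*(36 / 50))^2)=-44875 / 10044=-4.47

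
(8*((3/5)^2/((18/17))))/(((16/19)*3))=323/300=1.08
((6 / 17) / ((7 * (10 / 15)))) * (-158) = -1422 / 119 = -11.95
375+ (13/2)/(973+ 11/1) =375.01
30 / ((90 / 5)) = 5 / 3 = 1.67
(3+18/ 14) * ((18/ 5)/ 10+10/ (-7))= -1122/ 245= -4.58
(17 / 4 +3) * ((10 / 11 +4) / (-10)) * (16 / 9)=-348 / 55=-6.33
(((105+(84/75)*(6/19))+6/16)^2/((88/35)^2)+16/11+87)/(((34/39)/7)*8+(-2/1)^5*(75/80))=-2267305818383697/35416694579200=-64.02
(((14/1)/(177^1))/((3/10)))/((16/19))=665/2124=0.31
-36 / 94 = -18 / 47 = -0.38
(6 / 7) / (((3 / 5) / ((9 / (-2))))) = -45 / 7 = -6.43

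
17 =17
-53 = -53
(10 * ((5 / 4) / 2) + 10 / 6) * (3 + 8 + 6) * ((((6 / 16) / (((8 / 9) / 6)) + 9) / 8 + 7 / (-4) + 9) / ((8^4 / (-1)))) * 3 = -3593375 / 4194304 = -0.86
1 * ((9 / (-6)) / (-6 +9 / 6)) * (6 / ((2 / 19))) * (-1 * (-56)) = 1064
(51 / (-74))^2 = 2601 / 5476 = 0.47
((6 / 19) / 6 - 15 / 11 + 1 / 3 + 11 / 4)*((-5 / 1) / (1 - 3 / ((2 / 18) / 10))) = 22225 / 674652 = 0.03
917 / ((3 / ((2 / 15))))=1834 / 45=40.76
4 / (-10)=-2 / 5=-0.40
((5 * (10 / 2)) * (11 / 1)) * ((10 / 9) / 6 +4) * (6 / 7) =62150 / 63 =986.51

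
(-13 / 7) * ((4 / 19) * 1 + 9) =-325 / 19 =-17.11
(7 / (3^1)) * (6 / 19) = 14 / 19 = 0.74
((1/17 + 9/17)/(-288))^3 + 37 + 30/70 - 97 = -6117448127339/102690975744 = -59.57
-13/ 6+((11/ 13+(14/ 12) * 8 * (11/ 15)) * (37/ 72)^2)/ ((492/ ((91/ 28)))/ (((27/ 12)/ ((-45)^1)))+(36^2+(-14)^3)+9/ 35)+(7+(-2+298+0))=28581134890723/ 95006685888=300.83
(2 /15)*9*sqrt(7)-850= -850 + 6*sqrt(7) /5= -846.83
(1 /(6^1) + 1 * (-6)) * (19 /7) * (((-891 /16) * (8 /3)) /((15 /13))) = 8151 /4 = 2037.75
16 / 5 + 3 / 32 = 3.29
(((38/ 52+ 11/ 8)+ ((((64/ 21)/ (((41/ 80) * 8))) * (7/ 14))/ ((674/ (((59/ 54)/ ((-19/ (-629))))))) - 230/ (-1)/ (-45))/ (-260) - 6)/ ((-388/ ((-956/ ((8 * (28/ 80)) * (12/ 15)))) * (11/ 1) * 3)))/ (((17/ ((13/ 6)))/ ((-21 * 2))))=358388506472515/ 518399992934208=0.69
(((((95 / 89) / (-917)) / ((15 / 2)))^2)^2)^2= 4347792138496 / 12913524067168249733345132694082525465734081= 0.00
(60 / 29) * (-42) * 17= -42840 / 29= -1477.24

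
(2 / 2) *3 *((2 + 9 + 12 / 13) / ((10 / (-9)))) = -837 / 26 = -32.19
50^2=2500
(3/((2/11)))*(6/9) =11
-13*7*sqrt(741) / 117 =-7*sqrt(741) / 9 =-21.17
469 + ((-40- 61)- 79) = 289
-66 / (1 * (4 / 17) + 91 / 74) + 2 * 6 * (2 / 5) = -370908 / 9215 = -40.25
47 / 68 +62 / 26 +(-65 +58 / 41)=-2193109 / 36244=-60.51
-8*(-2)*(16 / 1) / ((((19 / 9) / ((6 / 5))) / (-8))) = -110592 / 95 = -1164.13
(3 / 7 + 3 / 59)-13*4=-21278 / 413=-51.52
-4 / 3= -1.33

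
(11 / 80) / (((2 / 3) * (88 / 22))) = 33 / 640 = 0.05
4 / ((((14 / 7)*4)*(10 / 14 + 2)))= 7 / 38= 0.18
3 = 3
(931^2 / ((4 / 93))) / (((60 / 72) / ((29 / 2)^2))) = 203375934279 / 40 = 5084398356.98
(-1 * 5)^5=-3125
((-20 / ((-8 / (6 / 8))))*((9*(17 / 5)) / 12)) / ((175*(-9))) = -17 / 5600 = -0.00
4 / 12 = 0.33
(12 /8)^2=2.25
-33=-33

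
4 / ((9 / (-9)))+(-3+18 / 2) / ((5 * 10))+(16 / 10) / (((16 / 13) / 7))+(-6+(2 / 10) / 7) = -263 / 350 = -0.75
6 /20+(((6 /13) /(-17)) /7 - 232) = -3584459 /15470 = -231.70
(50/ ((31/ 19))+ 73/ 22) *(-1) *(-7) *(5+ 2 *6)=2756397/ 682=4041.64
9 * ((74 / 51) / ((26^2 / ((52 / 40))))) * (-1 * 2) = -111 / 2210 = -0.05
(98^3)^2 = 885842380864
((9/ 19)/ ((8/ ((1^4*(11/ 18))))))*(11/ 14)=0.03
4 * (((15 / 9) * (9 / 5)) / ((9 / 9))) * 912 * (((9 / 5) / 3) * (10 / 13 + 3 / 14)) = 2938464 / 455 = 6458.16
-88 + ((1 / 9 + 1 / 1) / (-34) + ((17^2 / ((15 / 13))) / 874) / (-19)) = -1118522677 / 12703590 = -88.05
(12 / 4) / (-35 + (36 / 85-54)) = -255 / 7529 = -0.03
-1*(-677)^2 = -458329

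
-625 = -625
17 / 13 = 1.31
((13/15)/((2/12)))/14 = 13/35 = 0.37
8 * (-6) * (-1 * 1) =48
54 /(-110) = -27 /55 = -0.49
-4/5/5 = -4/25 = -0.16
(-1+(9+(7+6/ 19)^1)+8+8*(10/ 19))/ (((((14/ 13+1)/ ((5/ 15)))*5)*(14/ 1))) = 6799/ 107730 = 0.06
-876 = -876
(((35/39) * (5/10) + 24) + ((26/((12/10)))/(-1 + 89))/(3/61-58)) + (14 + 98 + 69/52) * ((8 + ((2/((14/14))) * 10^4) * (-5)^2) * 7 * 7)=6737097418145719/2426424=2776554063.98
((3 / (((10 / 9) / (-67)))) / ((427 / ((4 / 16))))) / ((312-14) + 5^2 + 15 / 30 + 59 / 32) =-7236 / 22227485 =-0.00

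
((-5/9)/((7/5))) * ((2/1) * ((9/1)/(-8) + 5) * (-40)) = 7750/63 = 123.02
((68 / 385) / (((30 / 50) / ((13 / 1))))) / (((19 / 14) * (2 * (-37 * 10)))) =-442 / 115995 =-0.00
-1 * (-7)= 7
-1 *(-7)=7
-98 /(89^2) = -98 /7921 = -0.01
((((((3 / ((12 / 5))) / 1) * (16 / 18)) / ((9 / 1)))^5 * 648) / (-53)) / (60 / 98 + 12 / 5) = -98000000 / 841864722597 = -0.00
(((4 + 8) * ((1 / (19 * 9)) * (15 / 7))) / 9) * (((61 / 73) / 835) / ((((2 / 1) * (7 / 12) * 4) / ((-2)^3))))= -976 / 34049463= -0.00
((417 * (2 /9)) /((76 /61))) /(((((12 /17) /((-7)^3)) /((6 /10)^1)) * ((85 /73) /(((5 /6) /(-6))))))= 212305681 /82080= 2586.57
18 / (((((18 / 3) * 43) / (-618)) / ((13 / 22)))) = -12051 / 473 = -25.48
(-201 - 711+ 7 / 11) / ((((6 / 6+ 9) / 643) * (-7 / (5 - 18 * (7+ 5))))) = -1766391.98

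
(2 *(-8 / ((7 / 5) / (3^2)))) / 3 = -240 / 7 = -34.29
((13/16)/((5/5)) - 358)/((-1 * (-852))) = -1905/4544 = -0.42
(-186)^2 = 34596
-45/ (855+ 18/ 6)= -15/ 286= -0.05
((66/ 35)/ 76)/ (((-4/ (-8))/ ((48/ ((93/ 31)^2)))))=176/ 665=0.26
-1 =-1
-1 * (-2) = 2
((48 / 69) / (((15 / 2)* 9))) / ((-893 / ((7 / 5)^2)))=-1568 / 69319125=-0.00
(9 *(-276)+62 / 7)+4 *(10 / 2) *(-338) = -64646 / 7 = -9235.14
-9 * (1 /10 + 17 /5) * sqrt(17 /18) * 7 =-147 * sqrt(34) /4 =-214.29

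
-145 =-145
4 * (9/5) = 36/5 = 7.20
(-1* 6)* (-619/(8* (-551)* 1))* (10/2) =-9285/2204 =-4.21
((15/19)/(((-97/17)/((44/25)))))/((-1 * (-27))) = -748/82935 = -0.01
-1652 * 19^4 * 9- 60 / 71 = -137570496648 / 71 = -1937612628.85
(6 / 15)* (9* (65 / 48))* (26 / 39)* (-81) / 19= -1053 / 76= -13.86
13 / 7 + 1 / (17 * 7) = 222 / 119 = 1.87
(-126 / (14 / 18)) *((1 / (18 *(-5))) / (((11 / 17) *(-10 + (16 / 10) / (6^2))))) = -1377 / 4928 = -0.28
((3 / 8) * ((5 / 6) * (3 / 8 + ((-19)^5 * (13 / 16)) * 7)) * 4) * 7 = -7886375105 / 64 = -123224611.02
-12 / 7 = -1.71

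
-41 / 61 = -0.67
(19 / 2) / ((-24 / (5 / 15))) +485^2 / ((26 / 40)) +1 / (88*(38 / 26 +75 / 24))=361884.49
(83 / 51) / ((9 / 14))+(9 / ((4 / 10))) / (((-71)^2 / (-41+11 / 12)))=43549451 / 18510552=2.35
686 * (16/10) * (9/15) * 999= 16447536/25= 657901.44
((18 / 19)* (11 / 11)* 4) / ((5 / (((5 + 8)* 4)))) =3744 / 95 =39.41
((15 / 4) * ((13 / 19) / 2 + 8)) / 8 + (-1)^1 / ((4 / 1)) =4451 / 1216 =3.66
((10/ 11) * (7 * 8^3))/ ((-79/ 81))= -2903040/ 869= -3340.67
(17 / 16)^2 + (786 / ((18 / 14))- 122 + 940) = 1098595 / 768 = 1430.46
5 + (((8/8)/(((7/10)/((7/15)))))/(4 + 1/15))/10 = 306/61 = 5.02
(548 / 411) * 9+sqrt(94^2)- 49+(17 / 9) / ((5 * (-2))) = 5113 / 90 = 56.81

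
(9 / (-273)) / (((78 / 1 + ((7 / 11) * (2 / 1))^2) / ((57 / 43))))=-20691 / 37697842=-0.00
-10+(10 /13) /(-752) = -48885 /4888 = -10.00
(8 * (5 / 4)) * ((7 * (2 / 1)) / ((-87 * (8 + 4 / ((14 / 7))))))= -14 / 87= -0.16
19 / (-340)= -19 / 340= -0.06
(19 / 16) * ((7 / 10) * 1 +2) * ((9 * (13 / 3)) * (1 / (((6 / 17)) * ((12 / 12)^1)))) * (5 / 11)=113373 / 704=161.04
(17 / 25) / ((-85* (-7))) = 0.00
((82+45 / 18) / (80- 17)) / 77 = 169 / 9702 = 0.02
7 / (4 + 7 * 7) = 7 / 53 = 0.13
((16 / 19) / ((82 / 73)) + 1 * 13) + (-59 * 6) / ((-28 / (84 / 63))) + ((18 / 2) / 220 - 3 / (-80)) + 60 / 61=9270008397 / 292717040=31.67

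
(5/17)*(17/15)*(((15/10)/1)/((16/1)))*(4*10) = 5/4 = 1.25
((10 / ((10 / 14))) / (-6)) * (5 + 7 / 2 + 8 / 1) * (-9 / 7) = 99 / 2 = 49.50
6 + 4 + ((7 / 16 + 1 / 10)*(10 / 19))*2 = 803 / 76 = 10.57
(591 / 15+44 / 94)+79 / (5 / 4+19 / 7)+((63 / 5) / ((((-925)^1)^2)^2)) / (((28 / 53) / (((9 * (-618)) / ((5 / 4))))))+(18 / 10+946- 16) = 2558944248934510316 / 2580631845703125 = 991.60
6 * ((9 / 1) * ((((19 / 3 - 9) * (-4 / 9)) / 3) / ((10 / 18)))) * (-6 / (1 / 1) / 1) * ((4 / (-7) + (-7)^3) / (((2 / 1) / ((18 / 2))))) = 2493504 / 7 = 356214.86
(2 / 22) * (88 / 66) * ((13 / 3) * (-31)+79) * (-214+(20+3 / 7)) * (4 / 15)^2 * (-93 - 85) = -512480512 / 31185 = -16433.56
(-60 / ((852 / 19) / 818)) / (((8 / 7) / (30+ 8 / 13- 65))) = 121577295 / 3692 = 32929.93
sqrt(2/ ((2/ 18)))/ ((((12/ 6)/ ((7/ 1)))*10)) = 21*sqrt(2)/ 20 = 1.48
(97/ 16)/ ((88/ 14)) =679/ 704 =0.96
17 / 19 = 0.89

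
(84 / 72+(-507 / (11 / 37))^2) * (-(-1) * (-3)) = -2111401333 / 242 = -8724798.90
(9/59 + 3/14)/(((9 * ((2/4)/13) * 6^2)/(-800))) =-262600/11151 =-23.55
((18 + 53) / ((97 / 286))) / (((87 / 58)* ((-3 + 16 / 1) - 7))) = 20306 / 873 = 23.26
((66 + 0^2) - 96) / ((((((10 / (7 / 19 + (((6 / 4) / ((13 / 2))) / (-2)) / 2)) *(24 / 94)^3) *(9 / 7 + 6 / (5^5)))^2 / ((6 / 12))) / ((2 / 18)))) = -97227701194537361328125 / 27750051859183222652928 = -3.50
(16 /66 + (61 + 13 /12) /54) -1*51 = -353605 /7128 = -49.61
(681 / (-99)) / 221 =-0.03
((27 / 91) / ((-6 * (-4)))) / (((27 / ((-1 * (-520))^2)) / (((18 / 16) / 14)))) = 975 / 98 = 9.95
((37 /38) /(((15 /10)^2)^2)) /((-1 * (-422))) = 148 /324729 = 0.00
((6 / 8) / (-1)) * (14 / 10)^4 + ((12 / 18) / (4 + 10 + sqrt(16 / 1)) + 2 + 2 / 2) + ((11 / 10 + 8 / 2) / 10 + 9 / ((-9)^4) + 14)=6682747 / 455625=14.67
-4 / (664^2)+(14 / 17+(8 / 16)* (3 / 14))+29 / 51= 58997039 / 39349968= 1.50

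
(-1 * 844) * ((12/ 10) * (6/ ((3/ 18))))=-182304/ 5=-36460.80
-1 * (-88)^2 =-7744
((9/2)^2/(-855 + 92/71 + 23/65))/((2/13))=-4859595/31505696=-0.15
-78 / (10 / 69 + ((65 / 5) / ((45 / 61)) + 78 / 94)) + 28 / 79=-137210173 / 35733596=-3.84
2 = 2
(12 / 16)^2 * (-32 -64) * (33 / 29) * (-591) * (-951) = -1001557062 / 29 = -34536450.41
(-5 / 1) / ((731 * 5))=-1 / 731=-0.00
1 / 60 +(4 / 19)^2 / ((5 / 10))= 2281 / 21660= 0.11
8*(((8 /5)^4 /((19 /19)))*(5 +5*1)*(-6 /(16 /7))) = -172032 /125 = -1376.26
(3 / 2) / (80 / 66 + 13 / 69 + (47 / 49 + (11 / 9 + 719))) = 334719 / 161241268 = 0.00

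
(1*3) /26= 3 /26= 0.12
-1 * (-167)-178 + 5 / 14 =-149 / 14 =-10.64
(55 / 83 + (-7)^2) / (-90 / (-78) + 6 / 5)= 29770 / 1411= 21.10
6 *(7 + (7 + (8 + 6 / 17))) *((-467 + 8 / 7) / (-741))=130440 / 1547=84.32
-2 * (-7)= 14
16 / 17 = 0.94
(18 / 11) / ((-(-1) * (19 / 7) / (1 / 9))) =14 / 209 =0.07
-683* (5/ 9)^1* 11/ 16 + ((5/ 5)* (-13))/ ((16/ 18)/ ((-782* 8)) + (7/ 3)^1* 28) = -17286125611/ 66213360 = -261.07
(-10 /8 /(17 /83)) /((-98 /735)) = 6225 /136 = 45.77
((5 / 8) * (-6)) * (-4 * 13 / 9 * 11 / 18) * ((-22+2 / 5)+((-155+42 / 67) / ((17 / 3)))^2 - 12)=219078110537 / 23351778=9381.65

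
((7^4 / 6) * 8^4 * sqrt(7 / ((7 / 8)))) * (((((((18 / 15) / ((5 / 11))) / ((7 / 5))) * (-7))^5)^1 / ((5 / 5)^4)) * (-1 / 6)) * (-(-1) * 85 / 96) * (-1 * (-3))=822494881919.76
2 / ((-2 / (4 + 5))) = -9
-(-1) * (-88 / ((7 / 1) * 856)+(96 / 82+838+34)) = 26813749 / 30709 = 873.16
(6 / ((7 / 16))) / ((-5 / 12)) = -1152 / 35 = -32.91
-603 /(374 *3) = -201 /374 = -0.54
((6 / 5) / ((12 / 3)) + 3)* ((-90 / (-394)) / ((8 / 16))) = 1.51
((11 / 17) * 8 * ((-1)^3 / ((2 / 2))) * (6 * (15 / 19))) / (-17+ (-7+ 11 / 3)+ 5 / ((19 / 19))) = 11880 / 7429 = 1.60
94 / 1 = 94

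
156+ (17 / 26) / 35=141977 / 910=156.02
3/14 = 0.21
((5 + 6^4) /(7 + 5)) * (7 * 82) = 373387 /6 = 62231.17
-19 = -19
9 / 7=1.29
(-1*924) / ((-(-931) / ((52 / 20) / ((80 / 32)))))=-3432 / 3325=-1.03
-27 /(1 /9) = -243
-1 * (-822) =822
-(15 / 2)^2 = -225 / 4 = -56.25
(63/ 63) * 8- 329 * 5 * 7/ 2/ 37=-10923/ 74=-147.61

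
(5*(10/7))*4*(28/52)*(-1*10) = -2000/13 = -153.85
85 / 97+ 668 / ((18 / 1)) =33163 / 873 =37.99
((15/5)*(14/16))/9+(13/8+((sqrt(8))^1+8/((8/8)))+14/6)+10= 2*sqrt(2)+89/4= 25.08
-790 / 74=-395 / 37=-10.68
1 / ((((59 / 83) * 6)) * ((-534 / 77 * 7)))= -913 / 189036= -0.00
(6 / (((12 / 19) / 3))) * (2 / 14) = 57 / 14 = 4.07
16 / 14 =8 / 7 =1.14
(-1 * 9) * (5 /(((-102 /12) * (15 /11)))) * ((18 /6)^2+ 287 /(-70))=1617 /85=19.02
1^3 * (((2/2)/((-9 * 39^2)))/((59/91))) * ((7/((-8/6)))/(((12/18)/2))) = 49/27612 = 0.00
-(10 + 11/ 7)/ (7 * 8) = -81/ 392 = -0.21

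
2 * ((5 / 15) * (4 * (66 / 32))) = 11 / 2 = 5.50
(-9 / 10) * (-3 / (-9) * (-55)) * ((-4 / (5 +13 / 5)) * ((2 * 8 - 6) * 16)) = -26400 / 19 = -1389.47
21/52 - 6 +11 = 281/52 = 5.40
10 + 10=20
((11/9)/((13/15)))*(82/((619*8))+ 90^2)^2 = 22122580475648455/239092464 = 92527301.39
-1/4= -0.25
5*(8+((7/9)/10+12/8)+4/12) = 446/9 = 49.56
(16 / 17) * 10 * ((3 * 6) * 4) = 11520 / 17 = 677.65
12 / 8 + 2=7 / 2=3.50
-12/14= -6/7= -0.86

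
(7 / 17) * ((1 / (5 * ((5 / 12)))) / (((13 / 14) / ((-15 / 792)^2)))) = 49 / 641784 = 0.00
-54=-54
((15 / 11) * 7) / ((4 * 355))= 21 / 3124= 0.01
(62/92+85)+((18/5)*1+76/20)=21407/230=93.07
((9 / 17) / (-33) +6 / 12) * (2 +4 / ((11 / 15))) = 7421 / 2057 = 3.61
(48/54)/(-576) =-1/648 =-0.00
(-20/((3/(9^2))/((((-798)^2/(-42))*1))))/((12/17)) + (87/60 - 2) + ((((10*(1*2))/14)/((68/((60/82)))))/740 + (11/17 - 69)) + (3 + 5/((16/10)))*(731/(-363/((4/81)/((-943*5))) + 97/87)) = 126273000890008235127219/10886672392377845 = 11598861.10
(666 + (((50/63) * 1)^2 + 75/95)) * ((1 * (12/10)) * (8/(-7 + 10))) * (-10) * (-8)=12884674816/75411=170859.35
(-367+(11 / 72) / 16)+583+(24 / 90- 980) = -4399049 / 5760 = -763.72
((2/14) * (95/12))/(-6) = -95/504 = -0.19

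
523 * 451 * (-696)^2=114260655168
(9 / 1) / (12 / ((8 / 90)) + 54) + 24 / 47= 551 / 987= 0.56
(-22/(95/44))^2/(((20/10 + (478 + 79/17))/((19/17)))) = 85184/355775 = 0.24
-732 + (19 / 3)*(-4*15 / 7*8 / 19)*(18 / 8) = -5484 / 7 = -783.43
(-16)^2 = 256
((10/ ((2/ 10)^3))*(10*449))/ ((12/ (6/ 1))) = 2806250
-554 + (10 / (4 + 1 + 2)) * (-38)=-4258 / 7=-608.29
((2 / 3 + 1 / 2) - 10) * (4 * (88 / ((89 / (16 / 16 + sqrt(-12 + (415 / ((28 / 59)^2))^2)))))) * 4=-2332 * sqrt(2086905122353) / 13083 - 37312 / 267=-257636.97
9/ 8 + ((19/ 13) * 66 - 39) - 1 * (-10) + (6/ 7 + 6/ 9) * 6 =56587/ 728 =77.73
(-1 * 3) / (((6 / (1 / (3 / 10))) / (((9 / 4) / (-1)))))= 15 / 4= 3.75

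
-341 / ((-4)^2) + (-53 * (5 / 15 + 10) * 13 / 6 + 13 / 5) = -867833 / 720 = -1205.32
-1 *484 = -484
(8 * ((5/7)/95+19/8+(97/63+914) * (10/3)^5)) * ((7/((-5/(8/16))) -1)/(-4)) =1281010.13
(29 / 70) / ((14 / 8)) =0.24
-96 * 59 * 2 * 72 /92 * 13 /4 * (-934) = 618950592 /23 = 26910895.30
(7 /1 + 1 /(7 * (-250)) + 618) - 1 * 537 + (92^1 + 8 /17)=5368983 /29750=180.47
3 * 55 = 165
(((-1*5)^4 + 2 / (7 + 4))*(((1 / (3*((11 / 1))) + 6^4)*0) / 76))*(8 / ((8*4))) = 0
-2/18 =-1/9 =-0.11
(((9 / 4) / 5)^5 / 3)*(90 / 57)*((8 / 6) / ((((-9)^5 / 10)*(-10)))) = 1 / 4560000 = 0.00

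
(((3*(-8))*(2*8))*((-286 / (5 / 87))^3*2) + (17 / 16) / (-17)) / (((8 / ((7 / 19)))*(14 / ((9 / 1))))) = 1703646829519403931 / 608000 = 2802050706446.39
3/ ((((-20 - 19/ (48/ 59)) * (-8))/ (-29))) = -522/ 2081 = -0.25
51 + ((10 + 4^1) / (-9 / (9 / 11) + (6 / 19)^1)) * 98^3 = -35763817 / 29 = -1233235.07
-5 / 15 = -1 / 3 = -0.33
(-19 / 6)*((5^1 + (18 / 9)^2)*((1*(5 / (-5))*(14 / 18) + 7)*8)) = -4256 / 3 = -1418.67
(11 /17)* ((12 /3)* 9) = 396 /17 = 23.29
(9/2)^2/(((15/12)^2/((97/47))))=31428/1175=26.75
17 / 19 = 0.89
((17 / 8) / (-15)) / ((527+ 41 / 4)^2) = -34 / 69273015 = -0.00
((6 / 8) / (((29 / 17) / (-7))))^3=-45499293 / 1560896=-29.15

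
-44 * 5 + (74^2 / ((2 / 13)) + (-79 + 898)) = 36193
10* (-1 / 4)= -5 / 2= -2.50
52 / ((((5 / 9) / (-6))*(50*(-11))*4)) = 0.26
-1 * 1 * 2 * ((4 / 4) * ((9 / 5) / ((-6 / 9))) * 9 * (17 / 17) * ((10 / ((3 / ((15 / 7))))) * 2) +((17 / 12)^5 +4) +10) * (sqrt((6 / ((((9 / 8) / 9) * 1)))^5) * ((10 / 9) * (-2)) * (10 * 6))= -456269780000 * sqrt(3) / 567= -1393796192.10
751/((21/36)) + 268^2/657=6423652/4599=1396.75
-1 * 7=-7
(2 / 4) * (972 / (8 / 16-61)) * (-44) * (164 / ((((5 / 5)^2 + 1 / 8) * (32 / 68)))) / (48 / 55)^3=10542125 / 64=164720.70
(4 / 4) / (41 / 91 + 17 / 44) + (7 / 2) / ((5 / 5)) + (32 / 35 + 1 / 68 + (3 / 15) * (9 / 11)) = 101546441 / 17545836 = 5.79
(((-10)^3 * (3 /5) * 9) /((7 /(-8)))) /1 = 43200 /7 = 6171.43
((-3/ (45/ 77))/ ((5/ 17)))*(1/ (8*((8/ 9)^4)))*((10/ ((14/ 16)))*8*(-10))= 408969/ 128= 3195.07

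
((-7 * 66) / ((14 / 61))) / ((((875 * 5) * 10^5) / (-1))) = 2013 / 437500000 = 0.00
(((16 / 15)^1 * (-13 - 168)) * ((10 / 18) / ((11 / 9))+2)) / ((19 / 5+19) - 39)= 2896 / 99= 29.25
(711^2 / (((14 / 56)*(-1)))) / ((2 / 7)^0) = -2022084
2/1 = 2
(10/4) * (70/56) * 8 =25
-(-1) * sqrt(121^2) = 121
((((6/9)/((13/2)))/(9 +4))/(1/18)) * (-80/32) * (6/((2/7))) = -1260/169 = -7.46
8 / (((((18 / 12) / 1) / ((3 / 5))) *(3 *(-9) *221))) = -16 / 29835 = -0.00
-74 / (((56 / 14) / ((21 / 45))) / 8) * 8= -8288 / 15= -552.53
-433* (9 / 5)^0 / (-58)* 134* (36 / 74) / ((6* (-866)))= -0.09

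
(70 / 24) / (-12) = -35 / 144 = -0.24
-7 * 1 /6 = -7 /6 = -1.17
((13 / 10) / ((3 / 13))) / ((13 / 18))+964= 4859 / 5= 971.80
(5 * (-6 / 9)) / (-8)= 0.42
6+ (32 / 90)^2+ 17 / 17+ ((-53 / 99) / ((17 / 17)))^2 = 1816376 / 245025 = 7.41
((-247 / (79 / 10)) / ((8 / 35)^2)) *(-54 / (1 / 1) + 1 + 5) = 28725.47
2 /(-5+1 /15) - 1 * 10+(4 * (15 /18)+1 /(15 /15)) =-674 /111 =-6.07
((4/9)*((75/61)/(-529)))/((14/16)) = -800/677649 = -0.00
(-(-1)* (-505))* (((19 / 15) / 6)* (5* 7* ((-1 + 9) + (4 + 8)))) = -671650 / 9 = -74627.78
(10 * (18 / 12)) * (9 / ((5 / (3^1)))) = 81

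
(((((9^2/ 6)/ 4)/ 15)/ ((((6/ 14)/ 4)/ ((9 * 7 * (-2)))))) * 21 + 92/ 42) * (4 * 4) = -9331408/ 105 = -88870.55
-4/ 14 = -2/ 7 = -0.29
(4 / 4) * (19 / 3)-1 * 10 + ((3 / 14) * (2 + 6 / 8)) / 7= -4213 / 1176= -3.58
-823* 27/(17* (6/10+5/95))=-2110995/1054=-2002.84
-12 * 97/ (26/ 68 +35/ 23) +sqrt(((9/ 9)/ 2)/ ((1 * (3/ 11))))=-910248/ 1489 +sqrt(66)/ 6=-609.96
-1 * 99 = -99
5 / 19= 0.26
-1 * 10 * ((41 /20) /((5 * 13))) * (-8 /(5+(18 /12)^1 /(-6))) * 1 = 656 /1235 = 0.53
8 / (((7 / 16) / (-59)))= -7552 / 7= -1078.86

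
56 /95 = 0.59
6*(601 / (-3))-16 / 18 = -10826 / 9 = -1202.89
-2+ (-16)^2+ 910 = 1164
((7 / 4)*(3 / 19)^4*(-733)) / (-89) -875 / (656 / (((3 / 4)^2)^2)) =-804599565651 / 1947817283584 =-0.41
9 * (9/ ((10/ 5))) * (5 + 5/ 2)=1215/ 4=303.75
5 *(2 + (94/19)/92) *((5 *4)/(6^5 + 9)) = 17950/680409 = 0.03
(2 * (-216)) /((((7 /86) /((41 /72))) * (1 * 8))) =-5289 /14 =-377.79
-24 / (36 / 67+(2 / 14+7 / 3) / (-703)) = -2967363 / 65998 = -44.96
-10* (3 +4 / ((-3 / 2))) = -10 / 3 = -3.33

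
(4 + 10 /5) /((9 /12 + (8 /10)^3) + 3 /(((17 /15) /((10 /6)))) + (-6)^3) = -51000 /1787773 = -0.03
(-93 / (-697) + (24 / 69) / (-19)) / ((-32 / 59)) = -2068835 / 9746848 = -0.21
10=10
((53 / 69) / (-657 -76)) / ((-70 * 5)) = 0.00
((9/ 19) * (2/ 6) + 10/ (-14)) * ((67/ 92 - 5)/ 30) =4847/ 61180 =0.08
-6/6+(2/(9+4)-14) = -193/13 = -14.85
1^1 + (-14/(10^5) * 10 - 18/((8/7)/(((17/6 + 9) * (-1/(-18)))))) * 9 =-922001/10000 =-92.20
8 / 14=0.57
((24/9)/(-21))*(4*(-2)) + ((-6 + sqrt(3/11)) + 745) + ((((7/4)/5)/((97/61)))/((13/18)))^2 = sqrt(33)/11 + 7414233538987/10017762300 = 740.63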